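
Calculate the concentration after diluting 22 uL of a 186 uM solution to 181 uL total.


C2 = C1 * V1 / V2
C2 = 186 * 22 / 181
C2 = 22.6077 uM

22.6077 uM


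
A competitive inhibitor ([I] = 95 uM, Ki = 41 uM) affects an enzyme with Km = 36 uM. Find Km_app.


Km_app = Km * (1 + [I]/Ki)
Km_app = 36 * (1 + 95/41)
Km_app = 119.4146 uM

119.4146 uM


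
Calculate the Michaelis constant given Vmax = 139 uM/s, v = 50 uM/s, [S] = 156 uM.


Km = [S] * (Vmax - v) / v
Km = 156 * (139 - 50) / 50
Km = 277.68 uM

277.68 uM


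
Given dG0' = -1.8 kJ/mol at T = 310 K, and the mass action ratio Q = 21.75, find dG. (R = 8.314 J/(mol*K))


dG = dG0' + RT * ln(Q) / 1000
dG = -1.8 + 8.314 * 310 * ln(21.75) / 1000
dG = 6.1372 kJ/mol

6.1372 kJ/mol


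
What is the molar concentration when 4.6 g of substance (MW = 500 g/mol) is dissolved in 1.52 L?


C = (mass / MW) / volume
C = (4.6 / 500) / 1.52
C = 0.0061 M

0.0061 M


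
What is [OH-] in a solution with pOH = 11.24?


[OH-] = 10^(-pOH)
[OH-] = 10^(-11.24)
[OH-] = 5.754e-12 M

5.754e-12 M


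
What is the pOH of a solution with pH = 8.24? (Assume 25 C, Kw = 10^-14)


pOH = 14 - pH
pOH = 14 - 8.24
pOH = 5.76

5.76


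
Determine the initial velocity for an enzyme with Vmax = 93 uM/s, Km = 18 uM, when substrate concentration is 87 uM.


v = Vmax * [S] / (Km + [S])
v = 93 * 87 / (18 + 87)
v = 77.0571 uM/s

77.0571 uM/s


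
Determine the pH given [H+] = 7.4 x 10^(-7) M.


pH = -log10([H+])
pH = -log10(7.4 x 10^(-7))
pH = 6.1308

6.1308


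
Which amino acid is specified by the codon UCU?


Standard genetic code lookup.
Codon UCU -> Ser

Ser


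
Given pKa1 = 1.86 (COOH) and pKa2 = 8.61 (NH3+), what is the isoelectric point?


pI = (pKa1 + pKa2) / 2
pI = (1.86 + 8.61) / 2
pI = 5.235

5.235


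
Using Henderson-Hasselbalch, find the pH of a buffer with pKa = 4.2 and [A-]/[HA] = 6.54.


pH = pKa + log10([A-]/[HA])
pH = 4.2 + log10(6.54)
pH = 5.0156

5.0156


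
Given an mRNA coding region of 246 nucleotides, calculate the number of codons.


codons = nucleotides / 3
codons = 246 / 3 = 82

82


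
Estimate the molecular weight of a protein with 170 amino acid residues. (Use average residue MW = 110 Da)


MW = n_residues * 110 Da
MW = 170 * 110
MW = 18700 Da

18700 Da


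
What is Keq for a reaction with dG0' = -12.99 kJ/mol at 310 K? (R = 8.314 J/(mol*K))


Keq = exp(-dG0 * 1000 / (R * T))
Keq = exp(-(-12.99) * 1000 / (8.314 * 310))
Keq = 154.4824

154.4824


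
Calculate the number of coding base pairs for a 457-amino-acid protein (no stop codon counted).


Each amino acid = 1 codon = 3 bp
bp = 457 * 3 = 1371 bp

1371 bp


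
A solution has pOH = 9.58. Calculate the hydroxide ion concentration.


[OH-] = 10^(-pOH)
[OH-] = 10^(-9.58)
[OH-] = 2.630e-10 M

2.630e-10 M


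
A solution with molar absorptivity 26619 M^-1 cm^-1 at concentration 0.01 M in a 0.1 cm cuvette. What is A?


A = epsilon * c * l
A = 26619 * 0.01 * 0.1
A = 26.619

26.619


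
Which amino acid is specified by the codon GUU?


Standard genetic code lookup.
Codon GUU -> Val

Val


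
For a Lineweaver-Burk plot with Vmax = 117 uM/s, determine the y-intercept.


y-intercept = 1/Vmax
= 1/117
= 0.0085 s/uM

0.0085 s/uM


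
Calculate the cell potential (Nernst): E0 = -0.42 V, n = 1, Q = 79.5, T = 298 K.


E = E0 - (RT/nF) * ln(Q)
E = -0.42 - (8.314 * 298 / (1 * 96485)) * ln(79.5)
E = -0.5324 V

-0.5324 V


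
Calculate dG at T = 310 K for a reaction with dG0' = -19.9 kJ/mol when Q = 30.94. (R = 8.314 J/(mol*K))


dG = dG0' + RT * ln(Q) / 1000
dG = -19.9 + 8.314 * 310 * ln(30.94) / 1000
dG = -11.0544 kJ/mol

-11.0544 kJ/mol


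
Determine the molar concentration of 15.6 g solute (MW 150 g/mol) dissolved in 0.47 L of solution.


C = (mass / MW) / volume
C = (15.6 / 150) / 0.47
C = 0.2213 M

0.2213 M


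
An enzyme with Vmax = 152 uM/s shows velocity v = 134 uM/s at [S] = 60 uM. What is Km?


Km = [S] * (Vmax - v) / v
Km = 60 * (152 - 134) / 134
Km = 8.0597 uM

8.0597 uM


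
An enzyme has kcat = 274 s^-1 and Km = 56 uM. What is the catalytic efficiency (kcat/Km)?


Catalytic efficiency = kcat / Km
= 274 / 56
= 4.8929 uM^-1*s^-1

4.8929 uM^-1*s^-1


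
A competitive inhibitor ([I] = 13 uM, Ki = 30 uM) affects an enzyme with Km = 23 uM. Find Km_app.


Km_app = Km * (1 + [I]/Ki)
Km_app = 23 * (1 + 13/30)
Km_app = 32.9667 uM

32.9667 uM


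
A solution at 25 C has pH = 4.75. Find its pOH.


pOH = 14 - pH
pOH = 14 - 4.75
pOH = 9.25

9.25


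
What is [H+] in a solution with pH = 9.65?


[H+] = 10^(-pH)
[H+] = 10^(-9.65)
[H+] = 2.239e-10 M

2.239e-10 M


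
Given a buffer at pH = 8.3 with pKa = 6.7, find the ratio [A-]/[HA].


[A-]/[HA] = 10^(pH - pKa)
= 10^(8.3 - 6.7)
= 39.8107

39.8107


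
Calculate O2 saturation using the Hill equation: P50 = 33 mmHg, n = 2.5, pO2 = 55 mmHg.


Y = pO2^n / (P50^n + pO2^n)
Y = 55^2.5 / (33^2.5 + 55^2.5)
Y = 78.19%

78.19%


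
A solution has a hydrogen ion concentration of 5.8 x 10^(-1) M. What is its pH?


pH = -log10([H+])
pH = -log10(5.8 x 10^(-1))
pH = 0.2366

0.2366


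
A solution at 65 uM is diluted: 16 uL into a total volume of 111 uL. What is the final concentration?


C2 = C1 * V1 / V2
C2 = 65 * 16 / 111
C2 = 9.3694 uM

9.3694 uM


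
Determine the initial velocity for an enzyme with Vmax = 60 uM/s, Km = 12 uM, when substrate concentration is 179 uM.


v = Vmax * [S] / (Km + [S])
v = 60 * 179 / (12 + 179)
v = 56.2304 uM/s

56.2304 uM/s


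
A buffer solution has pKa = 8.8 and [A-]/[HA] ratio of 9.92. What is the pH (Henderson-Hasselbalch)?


pH = pKa + log10([A-]/[HA])
pH = 8.8 + log10(9.92)
pH = 9.7965

9.7965


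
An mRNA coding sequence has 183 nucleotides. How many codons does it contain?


codons = nucleotides / 3
codons = 183 / 3 = 61

61


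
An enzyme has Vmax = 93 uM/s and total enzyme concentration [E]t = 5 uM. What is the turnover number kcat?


kcat = Vmax / [E]t
kcat = 93 / 5
kcat = 18.6 s^-1

18.6 s^-1


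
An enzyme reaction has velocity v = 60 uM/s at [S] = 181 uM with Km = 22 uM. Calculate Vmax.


Vmax = v * (Km + [S]) / [S]
Vmax = 60 * (22 + 181) / 181
Vmax = 67.2928 uM/s

67.2928 uM/s


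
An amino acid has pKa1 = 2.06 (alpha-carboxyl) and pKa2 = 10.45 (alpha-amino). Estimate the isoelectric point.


pI = (pKa1 + pKa2) / 2
pI = (2.06 + 10.45) / 2
pI = 6.255

6.255


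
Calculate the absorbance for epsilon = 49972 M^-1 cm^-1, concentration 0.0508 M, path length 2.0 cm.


A = epsilon * c * l
A = 49972 * 0.0508 * 2.0
A = 5077.1552

5077.1552


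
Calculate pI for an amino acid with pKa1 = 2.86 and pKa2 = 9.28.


pI = (pKa1 + pKa2) / 2
pI = (2.86 + 9.28) / 2
pI = 6.07

6.07


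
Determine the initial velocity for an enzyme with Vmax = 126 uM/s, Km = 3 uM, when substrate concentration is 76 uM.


v = Vmax * [S] / (Km + [S])
v = 126 * 76 / (3 + 76)
v = 121.2152 uM/s

121.2152 uM/s


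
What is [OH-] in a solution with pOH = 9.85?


[OH-] = 10^(-pOH)
[OH-] = 10^(-9.85)
[OH-] = 1.413e-10 M

1.413e-10 M


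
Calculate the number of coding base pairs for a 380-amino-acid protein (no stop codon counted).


Each amino acid = 1 codon = 3 bp
bp = 380 * 3 = 1140 bp

1140 bp


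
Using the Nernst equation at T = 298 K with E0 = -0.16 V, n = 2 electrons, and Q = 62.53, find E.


E = E0 - (RT/nF) * ln(Q)
E = -0.16 - (8.314 * 298 / (2 * 96485)) * ln(62.53)
E = -0.2131 V

-0.2131 V


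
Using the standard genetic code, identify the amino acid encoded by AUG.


Standard genetic code lookup.
Codon AUG -> Met (start)

Met (start)


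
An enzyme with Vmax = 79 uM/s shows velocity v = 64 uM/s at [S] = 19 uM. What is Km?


Km = [S] * (Vmax - v) / v
Km = 19 * (79 - 64) / 64
Km = 4.4531 uM

4.4531 uM


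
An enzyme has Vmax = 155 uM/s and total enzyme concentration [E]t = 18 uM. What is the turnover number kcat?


kcat = Vmax / [E]t
kcat = 155 / 18
kcat = 8.6111 s^-1

8.6111 s^-1


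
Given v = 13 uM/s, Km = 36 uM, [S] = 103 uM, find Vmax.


Vmax = v * (Km + [S]) / [S]
Vmax = 13 * (36 + 103) / 103
Vmax = 17.5437 uM/s

17.5437 uM/s


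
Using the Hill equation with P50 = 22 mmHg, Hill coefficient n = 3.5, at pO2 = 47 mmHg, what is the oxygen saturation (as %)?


Y = pO2^n / (P50^n + pO2^n)
Y = 47^3.5 / (22^3.5 + 47^3.5)
Y = 93.44%

93.44%


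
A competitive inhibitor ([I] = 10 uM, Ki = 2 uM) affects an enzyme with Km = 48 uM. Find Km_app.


Km_app = Km * (1 + [I]/Ki)
Km_app = 48 * (1 + 10/2)
Km_app = 288.0 uM

288.0 uM


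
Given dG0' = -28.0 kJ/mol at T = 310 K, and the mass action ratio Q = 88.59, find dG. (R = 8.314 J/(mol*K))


dG = dG0' + RT * ln(Q) / 1000
dG = -28.0 + 8.314 * 310 * ln(88.59) / 1000
dG = -16.4432 kJ/mol

-16.4432 kJ/mol


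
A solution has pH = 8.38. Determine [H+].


[H+] = 10^(-pH)
[H+] = 10^(-8.38)
[H+] = 4.169e-09 M

4.169e-09 M


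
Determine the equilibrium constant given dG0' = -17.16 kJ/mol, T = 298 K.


Keq = exp(-dG0 * 1000 / (R * T))
Keq = exp(-(-17.16) * 1000 / (8.314 * 298))
Keq = 1018.5504

1018.5504


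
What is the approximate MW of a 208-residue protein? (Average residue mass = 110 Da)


MW = n_residues * 110 Da
MW = 208 * 110
MW = 22880 Da

22880 Da


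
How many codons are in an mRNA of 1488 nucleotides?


codons = nucleotides / 3
codons = 1488 / 3 = 496

496


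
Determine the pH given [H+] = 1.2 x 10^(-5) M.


pH = -log10([H+])
pH = -log10(1.2 x 10^(-5))
pH = 4.9208

4.9208


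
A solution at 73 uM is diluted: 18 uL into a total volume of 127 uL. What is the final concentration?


C2 = C1 * V1 / V2
C2 = 73 * 18 / 127
C2 = 10.3465 uM

10.3465 uM


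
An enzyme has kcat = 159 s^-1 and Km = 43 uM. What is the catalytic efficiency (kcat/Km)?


Catalytic efficiency = kcat / Km
= 159 / 43
= 3.6977 uM^-1*s^-1

3.6977 uM^-1*s^-1


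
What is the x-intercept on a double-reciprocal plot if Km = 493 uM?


x-intercept = -1/Km
= -1/493
= -0.002 1/uM

-0.002 1/uM


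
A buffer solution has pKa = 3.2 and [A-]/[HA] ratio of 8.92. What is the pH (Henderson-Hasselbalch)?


pH = pKa + log10([A-]/[HA])
pH = 3.2 + log10(8.92)
pH = 4.1504

4.1504


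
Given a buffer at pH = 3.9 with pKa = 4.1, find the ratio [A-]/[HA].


[A-]/[HA] = 10^(pH - pKa)
= 10^(3.9 - 4.1)
= 0.631

0.631


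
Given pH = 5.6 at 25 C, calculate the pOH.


pOH = 14 - pH
pOH = 14 - 5.6
pOH = 8.4

8.4


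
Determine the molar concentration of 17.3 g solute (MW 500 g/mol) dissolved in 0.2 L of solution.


C = (mass / MW) / volume
C = (17.3 / 500) / 0.2
C = 0.173 M

0.173 M


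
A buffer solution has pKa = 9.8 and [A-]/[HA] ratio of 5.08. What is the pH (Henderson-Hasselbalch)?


pH = pKa + log10([A-]/[HA])
pH = 9.8 + log10(5.08)
pH = 10.5059

10.5059


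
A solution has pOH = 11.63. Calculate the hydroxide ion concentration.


[OH-] = 10^(-pOH)
[OH-] = 10^(-11.63)
[OH-] = 2.344e-12 M

2.344e-12 M


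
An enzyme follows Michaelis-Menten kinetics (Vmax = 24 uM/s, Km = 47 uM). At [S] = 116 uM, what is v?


v = Vmax * [S] / (Km + [S])
v = 24 * 116 / (47 + 116)
v = 17.0798 uM/s

17.0798 uM/s


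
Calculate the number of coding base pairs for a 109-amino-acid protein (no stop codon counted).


Each amino acid = 1 codon = 3 bp
bp = 109 * 3 = 327 bp

327 bp


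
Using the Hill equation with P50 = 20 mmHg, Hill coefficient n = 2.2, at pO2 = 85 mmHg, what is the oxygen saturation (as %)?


Y = pO2^n / (P50^n + pO2^n)
Y = 85^2.2 / (20^2.2 + 85^2.2)
Y = 96.02%

96.02%


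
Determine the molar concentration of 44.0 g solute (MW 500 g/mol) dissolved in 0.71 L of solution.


C = (mass / MW) / volume
C = (44.0 / 500) / 0.71
C = 0.1239 M

0.1239 M


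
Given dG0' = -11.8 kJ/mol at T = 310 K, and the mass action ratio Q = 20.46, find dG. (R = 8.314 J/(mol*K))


dG = dG0' + RT * ln(Q) / 1000
dG = -11.8 + 8.314 * 310 * ln(20.46) / 1000
dG = -4.0204 kJ/mol

-4.0204 kJ/mol


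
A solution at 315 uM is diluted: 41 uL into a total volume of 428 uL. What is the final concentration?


C2 = C1 * V1 / V2
C2 = 315 * 41 / 428
C2 = 30.1752 uM

30.1752 uM


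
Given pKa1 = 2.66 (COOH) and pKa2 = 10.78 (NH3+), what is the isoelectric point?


pI = (pKa1 + pKa2) / 2
pI = (2.66 + 10.78) / 2
pI = 6.72

6.72


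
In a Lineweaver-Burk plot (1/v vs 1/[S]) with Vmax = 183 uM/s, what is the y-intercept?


y-intercept = 1/Vmax
= 1/183
= 0.0055 s/uM

0.0055 s/uM


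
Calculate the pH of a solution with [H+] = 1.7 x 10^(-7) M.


pH = -log10([H+])
pH = -log10(1.7 x 10^(-7))
pH = 6.7696

6.7696


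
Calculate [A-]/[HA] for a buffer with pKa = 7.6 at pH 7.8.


[A-]/[HA] = 10^(pH - pKa)
= 10^(7.8 - 7.6)
= 1.5849

1.5849


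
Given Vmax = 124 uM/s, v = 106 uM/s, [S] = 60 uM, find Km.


Km = [S] * (Vmax - v) / v
Km = 60 * (124 - 106) / 106
Km = 10.1887 uM

10.1887 uM


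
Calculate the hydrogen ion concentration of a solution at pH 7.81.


[H+] = 10^(-pH)
[H+] = 10^(-7.81)
[H+] = 1.549e-08 M

1.549e-08 M


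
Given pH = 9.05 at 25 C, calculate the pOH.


pOH = 14 - pH
pOH = 14 - 9.05
pOH = 4.95

4.95


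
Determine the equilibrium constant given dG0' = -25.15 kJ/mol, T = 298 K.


Keq = exp(-dG0 * 1000 / (R * T))
Keq = exp(-(-25.15) * 1000 / (8.314 * 298))
Keq = 25618.429

25618.429


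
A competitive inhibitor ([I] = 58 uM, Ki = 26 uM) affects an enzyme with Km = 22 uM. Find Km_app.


Km_app = Km * (1 + [I]/Ki)
Km_app = 22 * (1 + 58/26)
Km_app = 71.0769 uM

71.0769 uM


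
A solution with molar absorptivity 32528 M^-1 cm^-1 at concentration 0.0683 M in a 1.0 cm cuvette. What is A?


A = epsilon * c * l
A = 32528 * 0.0683 * 1.0
A = 2221.6624

2221.6624


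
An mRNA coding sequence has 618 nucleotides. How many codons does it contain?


codons = nucleotides / 3
codons = 618 / 3 = 206

206


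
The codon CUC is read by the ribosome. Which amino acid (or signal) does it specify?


Standard genetic code lookup.
Codon CUC -> Leu

Leu


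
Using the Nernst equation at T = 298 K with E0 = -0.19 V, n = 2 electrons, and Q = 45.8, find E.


E = E0 - (RT/nF) * ln(Q)
E = -0.19 - (8.314 * 298 / (2 * 96485)) * ln(45.8)
E = -0.2391 V

-0.2391 V


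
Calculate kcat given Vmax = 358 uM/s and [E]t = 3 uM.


kcat = Vmax / [E]t
kcat = 358 / 3
kcat = 119.3333 s^-1

119.3333 s^-1


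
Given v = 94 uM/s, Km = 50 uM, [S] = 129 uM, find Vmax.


Vmax = v * (Km + [S]) / [S]
Vmax = 94 * (50 + 129) / 129
Vmax = 130.4341 uM/s

130.4341 uM/s


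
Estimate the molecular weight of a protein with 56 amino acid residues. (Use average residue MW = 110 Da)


MW = n_residues * 110 Da
MW = 56 * 110
MW = 6160 Da

6160 Da


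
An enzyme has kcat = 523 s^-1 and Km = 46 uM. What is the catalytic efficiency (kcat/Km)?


Catalytic efficiency = kcat / Km
= 523 / 46
= 11.3696 uM^-1*s^-1

11.3696 uM^-1*s^-1


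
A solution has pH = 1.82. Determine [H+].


[H+] = 10^(-pH)
[H+] = 10^(-1.82)
[H+] = 0.0151 M

0.0151 M


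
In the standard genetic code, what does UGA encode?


Standard genetic code lookup.
Codon UGA -> Stop

Stop


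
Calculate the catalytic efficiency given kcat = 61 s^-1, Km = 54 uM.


Catalytic efficiency = kcat / Km
= 61 / 54
= 1.1296 uM^-1*s^-1

1.1296 uM^-1*s^-1


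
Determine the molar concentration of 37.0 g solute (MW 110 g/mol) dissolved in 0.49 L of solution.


C = (mass / MW) / volume
C = (37.0 / 110) / 0.49
C = 0.6865 M

0.6865 M


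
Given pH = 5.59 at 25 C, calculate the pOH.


pOH = 14 - pH
pOH = 14 - 5.59
pOH = 8.41

8.41


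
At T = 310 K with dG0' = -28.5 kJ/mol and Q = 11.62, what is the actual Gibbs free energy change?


dG = dG0' + RT * ln(Q) / 1000
dG = -28.5 + 8.314 * 310 * ln(11.62) / 1000
dG = -22.1785 kJ/mol

-22.1785 kJ/mol


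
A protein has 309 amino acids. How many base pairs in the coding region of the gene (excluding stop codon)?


Each amino acid = 1 codon = 3 bp
bp = 309 * 3 = 927 bp

927 bp


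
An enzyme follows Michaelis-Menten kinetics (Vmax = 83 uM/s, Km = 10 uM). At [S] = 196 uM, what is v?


v = Vmax * [S] / (Km + [S])
v = 83 * 196 / (10 + 196)
v = 78.9709 uM/s

78.9709 uM/s


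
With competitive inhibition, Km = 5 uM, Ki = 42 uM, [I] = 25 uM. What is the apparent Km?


Km_app = Km * (1 + [I]/Ki)
Km_app = 5 * (1 + 25/42)
Km_app = 7.9762 uM

7.9762 uM


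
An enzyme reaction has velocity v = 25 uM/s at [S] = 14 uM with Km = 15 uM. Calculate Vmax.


Vmax = v * (Km + [S]) / [S]
Vmax = 25 * (15 + 14) / 14
Vmax = 51.7857 uM/s

51.7857 uM/s


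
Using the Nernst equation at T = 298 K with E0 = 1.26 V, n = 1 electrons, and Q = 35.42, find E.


E = E0 - (RT/nF) * ln(Q)
E = 1.26 - (8.314 * 298 / (1 * 96485)) * ln(35.42)
E = 1.1684 V

1.1684 V


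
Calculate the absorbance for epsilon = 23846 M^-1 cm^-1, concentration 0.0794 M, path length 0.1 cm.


A = epsilon * c * l
A = 23846 * 0.0794 * 0.1
A = 189.3372

189.3372


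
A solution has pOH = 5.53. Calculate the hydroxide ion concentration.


[OH-] = 10^(-pOH)
[OH-] = 10^(-5.53)
[OH-] = 2.951e-06 M

2.951e-06 M


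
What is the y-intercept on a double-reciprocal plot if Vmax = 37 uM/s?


y-intercept = 1/Vmax
= 1/37
= 0.027 s/uM

0.027 s/uM


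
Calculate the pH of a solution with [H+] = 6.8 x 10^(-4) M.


pH = -log10([H+])
pH = -log10(6.8 x 10^(-4))
pH = 3.1675

3.1675


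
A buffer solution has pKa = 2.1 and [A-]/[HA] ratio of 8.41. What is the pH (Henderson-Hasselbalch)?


pH = pKa + log10([A-]/[HA])
pH = 2.1 + log10(8.41)
pH = 3.0248

3.0248


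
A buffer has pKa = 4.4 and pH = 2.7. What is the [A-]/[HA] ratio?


[A-]/[HA] = 10^(pH - pKa)
= 10^(2.7 - 4.4)
= 0.02

0.02


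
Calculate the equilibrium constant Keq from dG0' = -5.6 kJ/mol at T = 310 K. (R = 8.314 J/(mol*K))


Keq = exp(-dG0 * 1000 / (R * T))
Keq = exp(-(-5.6) * 1000 / (8.314 * 310))
Keq = 8.7827

8.7827


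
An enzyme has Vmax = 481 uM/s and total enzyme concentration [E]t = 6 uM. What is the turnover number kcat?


kcat = Vmax / [E]t
kcat = 481 / 6
kcat = 80.1667 s^-1

80.1667 s^-1


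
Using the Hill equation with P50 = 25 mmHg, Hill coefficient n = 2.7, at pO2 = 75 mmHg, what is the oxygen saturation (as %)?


Y = pO2^n / (P50^n + pO2^n)
Y = 75^2.7 / (25^2.7 + 75^2.7)
Y = 95.1%

95.1%


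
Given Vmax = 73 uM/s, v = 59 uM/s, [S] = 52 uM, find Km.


Km = [S] * (Vmax - v) / v
Km = 52 * (73 - 59) / 59
Km = 12.339 uM

12.339 uM


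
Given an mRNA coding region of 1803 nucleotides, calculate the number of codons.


codons = nucleotides / 3
codons = 1803 / 3 = 601

601


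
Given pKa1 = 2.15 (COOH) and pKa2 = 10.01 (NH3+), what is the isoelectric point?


pI = (pKa1 + pKa2) / 2
pI = (2.15 + 10.01) / 2
pI = 6.08

6.08


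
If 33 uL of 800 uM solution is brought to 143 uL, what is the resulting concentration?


C2 = C1 * V1 / V2
C2 = 800 * 33 / 143
C2 = 184.6154 uM

184.6154 uM


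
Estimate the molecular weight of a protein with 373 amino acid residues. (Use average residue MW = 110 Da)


MW = n_residues * 110 Da
MW = 373 * 110
MW = 41030 Da

41030 Da


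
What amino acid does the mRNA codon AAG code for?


Standard genetic code lookup.
Codon AAG -> Lys

Lys


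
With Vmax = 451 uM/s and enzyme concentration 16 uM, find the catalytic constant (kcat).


kcat = Vmax / [E]t
kcat = 451 / 16
kcat = 28.1875 s^-1

28.1875 s^-1


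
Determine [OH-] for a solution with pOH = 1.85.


[OH-] = 10^(-pOH)
[OH-] = 10^(-1.85)
[OH-] = 0.0141 M

0.0141 M


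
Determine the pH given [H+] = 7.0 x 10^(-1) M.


pH = -log10([H+])
pH = -log10(7.0 x 10^(-1))
pH = 0.1549

0.1549


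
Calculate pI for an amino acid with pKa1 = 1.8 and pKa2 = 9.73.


pI = (pKa1 + pKa2) / 2
pI = (1.8 + 9.73) / 2
pI = 5.765

5.765


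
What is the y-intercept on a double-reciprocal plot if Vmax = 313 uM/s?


y-intercept = 1/Vmax
= 1/313
= 0.0032 s/uM

0.0032 s/uM


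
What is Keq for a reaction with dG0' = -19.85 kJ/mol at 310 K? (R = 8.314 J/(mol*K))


Keq = exp(-dG0 * 1000 / (R * T))
Keq = exp(-(-19.85) * 1000 / (8.314 * 310))
Keq = 2212.1917

2212.1917


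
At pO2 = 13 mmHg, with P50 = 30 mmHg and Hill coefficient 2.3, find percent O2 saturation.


Y = pO2^n / (P50^n + pO2^n)
Y = 13^2.3 / (30^2.3 + 13^2.3)
Y = 12.75%

12.75%


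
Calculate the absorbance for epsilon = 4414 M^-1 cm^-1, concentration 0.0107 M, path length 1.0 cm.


A = epsilon * c * l
A = 4414 * 0.0107 * 1.0
A = 47.2298

47.2298


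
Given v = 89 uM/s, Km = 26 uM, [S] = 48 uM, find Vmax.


Vmax = v * (Km + [S]) / [S]
Vmax = 89 * (26 + 48) / 48
Vmax = 137.2083 uM/s

137.2083 uM/s


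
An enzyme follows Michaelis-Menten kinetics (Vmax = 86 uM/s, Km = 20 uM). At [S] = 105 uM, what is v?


v = Vmax * [S] / (Km + [S])
v = 86 * 105 / (20 + 105)
v = 72.24 uM/s

72.24 uM/s


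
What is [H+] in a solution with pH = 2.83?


[H+] = 10^(-pH)
[H+] = 10^(-2.83)
[H+] = 0.0015 M

0.0015 M


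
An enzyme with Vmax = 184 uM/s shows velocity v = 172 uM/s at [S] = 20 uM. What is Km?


Km = [S] * (Vmax - v) / v
Km = 20 * (184 - 172) / 172
Km = 1.3953 uM

1.3953 uM


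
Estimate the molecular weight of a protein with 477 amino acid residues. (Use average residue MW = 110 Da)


MW = n_residues * 110 Da
MW = 477 * 110
MW = 52470 Da

52470 Da


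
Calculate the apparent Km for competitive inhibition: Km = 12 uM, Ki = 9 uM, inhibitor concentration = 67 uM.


Km_app = Km * (1 + [I]/Ki)
Km_app = 12 * (1 + 67/9)
Km_app = 101.3333 uM

101.3333 uM


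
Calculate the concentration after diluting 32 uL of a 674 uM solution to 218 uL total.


C2 = C1 * V1 / V2
C2 = 674 * 32 / 218
C2 = 98.9358 uM

98.9358 uM


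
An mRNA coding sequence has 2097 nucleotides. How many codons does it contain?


codons = nucleotides / 3
codons = 2097 / 3 = 699

699


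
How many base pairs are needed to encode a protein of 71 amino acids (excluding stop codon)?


Each amino acid = 1 codon = 3 bp
bp = 71 * 3 = 213 bp

213 bp


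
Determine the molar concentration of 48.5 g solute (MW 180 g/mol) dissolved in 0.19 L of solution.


C = (mass / MW) / volume
C = (48.5 / 180) / 0.19
C = 1.4181 M

1.4181 M


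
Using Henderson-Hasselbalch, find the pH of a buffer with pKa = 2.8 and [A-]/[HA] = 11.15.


pH = pKa + log10([A-]/[HA])
pH = 2.8 + log10(11.15)
pH = 3.8473

3.8473


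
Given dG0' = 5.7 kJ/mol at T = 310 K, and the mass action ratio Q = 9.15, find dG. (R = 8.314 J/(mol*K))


dG = dG0' + RT * ln(Q) / 1000
dG = 5.7 + 8.314 * 310 * ln(9.15) / 1000
dG = 11.4056 kJ/mol

11.4056 kJ/mol


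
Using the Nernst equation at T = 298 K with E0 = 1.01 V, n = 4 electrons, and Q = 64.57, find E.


E = E0 - (RT/nF) * ln(Q)
E = 1.01 - (8.314 * 298 / (4 * 96485)) * ln(64.57)
E = 0.9832 V

0.9832 V


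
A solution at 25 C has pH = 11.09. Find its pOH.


pOH = 14 - pH
pOH = 14 - 11.09
pOH = 2.91

2.91


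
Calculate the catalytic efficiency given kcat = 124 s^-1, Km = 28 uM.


Catalytic efficiency = kcat / Km
= 124 / 28
= 4.4286 uM^-1*s^-1

4.4286 uM^-1*s^-1


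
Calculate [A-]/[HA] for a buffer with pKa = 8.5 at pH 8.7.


[A-]/[HA] = 10^(pH - pKa)
= 10^(8.7 - 8.5)
= 1.5849

1.5849


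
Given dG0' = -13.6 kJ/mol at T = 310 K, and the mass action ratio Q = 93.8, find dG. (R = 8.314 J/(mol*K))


dG = dG0' + RT * ln(Q) / 1000
dG = -13.6 + 8.314 * 310 * ln(93.8) / 1000
dG = -1.8959 kJ/mol

-1.8959 kJ/mol


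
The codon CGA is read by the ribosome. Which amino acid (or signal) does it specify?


Standard genetic code lookup.
Codon CGA -> Arg

Arg


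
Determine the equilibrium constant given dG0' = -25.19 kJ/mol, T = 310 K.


Keq = exp(-dG0 * 1000 / (R * T))
Keq = exp(-(-25.19) * 1000 / (8.314 * 310))
Keq = 17564.6316

17564.6316


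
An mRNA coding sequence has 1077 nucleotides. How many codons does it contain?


codons = nucleotides / 3
codons = 1077 / 3 = 359

359


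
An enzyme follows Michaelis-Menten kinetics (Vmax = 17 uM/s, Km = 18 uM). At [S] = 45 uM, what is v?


v = Vmax * [S] / (Km + [S])
v = 17 * 45 / (18 + 45)
v = 12.1429 uM/s

12.1429 uM/s


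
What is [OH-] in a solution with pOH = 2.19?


[OH-] = 10^(-pOH)
[OH-] = 10^(-2.19)
[OH-] = 0.0065 M

0.0065 M


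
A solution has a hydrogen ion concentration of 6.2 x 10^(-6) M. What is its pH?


pH = -log10([H+])
pH = -log10(6.2 x 10^(-6))
pH = 5.2076

5.2076


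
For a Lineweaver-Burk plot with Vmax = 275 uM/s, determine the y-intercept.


y-intercept = 1/Vmax
= 1/275
= 0.0036 s/uM

0.0036 s/uM


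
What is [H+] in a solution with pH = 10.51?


[H+] = 10^(-pH)
[H+] = 10^(-10.51)
[H+] = 3.090e-11 M

3.090e-11 M


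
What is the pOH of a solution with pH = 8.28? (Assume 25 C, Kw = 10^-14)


pOH = 14 - pH
pOH = 14 - 8.28
pOH = 5.72

5.72


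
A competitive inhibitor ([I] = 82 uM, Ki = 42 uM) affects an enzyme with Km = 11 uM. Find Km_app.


Km_app = Km * (1 + [I]/Ki)
Km_app = 11 * (1 + 82/42)
Km_app = 32.4762 uM

32.4762 uM


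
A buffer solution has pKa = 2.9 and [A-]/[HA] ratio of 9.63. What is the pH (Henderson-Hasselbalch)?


pH = pKa + log10([A-]/[HA])
pH = 2.9 + log10(9.63)
pH = 3.8836

3.8836


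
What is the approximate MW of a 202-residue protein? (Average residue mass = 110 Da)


MW = n_residues * 110 Da
MW = 202 * 110
MW = 22220 Da

22220 Da


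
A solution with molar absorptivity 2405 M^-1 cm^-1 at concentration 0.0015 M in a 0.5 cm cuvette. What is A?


A = epsilon * c * l
A = 2405 * 0.0015 * 0.5
A = 1.8037

1.8037


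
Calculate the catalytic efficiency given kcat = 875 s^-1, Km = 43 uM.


Catalytic efficiency = kcat / Km
= 875 / 43
= 20.3488 uM^-1*s^-1

20.3488 uM^-1*s^-1


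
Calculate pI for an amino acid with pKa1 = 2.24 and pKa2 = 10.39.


pI = (pKa1 + pKa2) / 2
pI = (2.24 + 10.39) / 2
pI = 6.315

6.315


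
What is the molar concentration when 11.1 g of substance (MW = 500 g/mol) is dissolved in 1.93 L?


C = (mass / MW) / volume
C = (11.1 / 500) / 1.93
C = 0.0115 M

0.0115 M


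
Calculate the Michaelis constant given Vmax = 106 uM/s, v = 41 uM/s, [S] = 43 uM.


Km = [S] * (Vmax - v) / v
Km = 43 * (106 - 41) / 41
Km = 68.1707 uM

68.1707 uM


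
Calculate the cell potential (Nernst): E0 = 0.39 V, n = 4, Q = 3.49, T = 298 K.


E = E0 - (RT/nF) * ln(Q)
E = 0.39 - (8.314 * 298 / (4 * 96485)) * ln(3.49)
E = 0.382 V

0.382 V


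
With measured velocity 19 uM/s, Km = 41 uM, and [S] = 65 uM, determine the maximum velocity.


Vmax = v * (Km + [S]) / [S]
Vmax = 19 * (41 + 65) / 65
Vmax = 30.9846 uM/s

30.9846 uM/s


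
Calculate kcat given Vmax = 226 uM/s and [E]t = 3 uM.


kcat = Vmax / [E]t
kcat = 226 / 3
kcat = 75.3333 s^-1

75.3333 s^-1


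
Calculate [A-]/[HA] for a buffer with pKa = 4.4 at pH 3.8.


[A-]/[HA] = 10^(pH - pKa)
= 10^(3.8 - 4.4)
= 0.2512

0.2512


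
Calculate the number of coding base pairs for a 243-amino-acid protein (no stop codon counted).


Each amino acid = 1 codon = 3 bp
bp = 243 * 3 = 729 bp

729 bp


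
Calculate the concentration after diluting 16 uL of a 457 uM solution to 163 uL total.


C2 = C1 * V1 / V2
C2 = 457 * 16 / 163
C2 = 44.8589 uM

44.8589 uM


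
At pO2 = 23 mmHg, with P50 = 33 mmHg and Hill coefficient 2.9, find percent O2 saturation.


Y = pO2^n / (P50^n + pO2^n)
Y = 23^2.9 / (33^2.9 + 23^2.9)
Y = 25.98%

25.98%


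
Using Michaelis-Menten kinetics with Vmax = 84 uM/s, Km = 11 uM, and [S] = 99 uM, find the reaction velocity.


v = Vmax * [S] / (Km + [S])
v = 84 * 99 / (11 + 99)
v = 75.6 uM/s

75.6 uM/s


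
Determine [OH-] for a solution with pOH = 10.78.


[OH-] = 10^(-pOH)
[OH-] = 10^(-10.78)
[OH-] = 1.660e-11 M

1.660e-11 M


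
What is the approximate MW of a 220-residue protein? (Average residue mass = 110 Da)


MW = n_residues * 110 Da
MW = 220 * 110
MW = 24200 Da

24200 Da


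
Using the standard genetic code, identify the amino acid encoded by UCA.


Standard genetic code lookup.
Codon UCA -> Ser

Ser


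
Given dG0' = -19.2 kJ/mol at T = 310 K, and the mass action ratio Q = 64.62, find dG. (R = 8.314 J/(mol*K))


dG = dG0' + RT * ln(Q) / 1000
dG = -19.2 + 8.314 * 310 * ln(64.62) / 1000
dG = -8.4563 kJ/mol

-8.4563 kJ/mol


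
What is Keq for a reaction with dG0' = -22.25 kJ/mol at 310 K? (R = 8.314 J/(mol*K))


Keq = exp(-dG0 * 1000 / (R * T))
Keq = exp(-(-22.25) * 1000 / (8.314 * 310))
Keq = 5613.5109

5613.5109


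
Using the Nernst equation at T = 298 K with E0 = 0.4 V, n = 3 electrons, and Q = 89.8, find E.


E = E0 - (RT/nF) * ln(Q)
E = 0.4 - (8.314 * 298 / (3 * 96485)) * ln(89.8)
E = 0.3615 V

0.3615 V


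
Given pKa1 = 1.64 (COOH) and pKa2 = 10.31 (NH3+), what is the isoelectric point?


pI = (pKa1 + pKa2) / 2
pI = (1.64 + 10.31) / 2
pI = 5.975

5.975


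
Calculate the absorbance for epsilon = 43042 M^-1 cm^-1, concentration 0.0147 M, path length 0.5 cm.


A = epsilon * c * l
A = 43042 * 0.0147 * 0.5
A = 316.3587

316.3587


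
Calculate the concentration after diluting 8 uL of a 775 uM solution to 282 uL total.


C2 = C1 * V1 / V2
C2 = 775 * 8 / 282
C2 = 21.9858 uM

21.9858 uM


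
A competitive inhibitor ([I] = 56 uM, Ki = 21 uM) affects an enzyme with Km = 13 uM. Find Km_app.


Km_app = Km * (1 + [I]/Ki)
Km_app = 13 * (1 + 56/21)
Km_app = 47.6667 uM

47.6667 uM


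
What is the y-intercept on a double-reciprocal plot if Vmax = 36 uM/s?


y-intercept = 1/Vmax
= 1/36
= 0.0278 s/uM

0.0278 s/uM


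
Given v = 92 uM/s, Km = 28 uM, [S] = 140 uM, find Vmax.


Vmax = v * (Km + [S]) / [S]
Vmax = 92 * (28 + 140) / 140
Vmax = 110.4 uM/s

110.4 uM/s


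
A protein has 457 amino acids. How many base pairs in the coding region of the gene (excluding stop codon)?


Each amino acid = 1 codon = 3 bp
bp = 457 * 3 = 1371 bp

1371 bp


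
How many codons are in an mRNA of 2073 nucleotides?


codons = nucleotides / 3
codons = 2073 / 3 = 691

691


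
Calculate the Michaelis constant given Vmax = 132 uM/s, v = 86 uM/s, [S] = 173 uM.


Km = [S] * (Vmax - v) / v
Km = 173 * (132 - 86) / 86
Km = 92.5349 uM

92.5349 uM


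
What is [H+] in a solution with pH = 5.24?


[H+] = 10^(-pH)
[H+] = 10^(-5.24)
[H+] = 5.754e-06 M

5.754e-06 M


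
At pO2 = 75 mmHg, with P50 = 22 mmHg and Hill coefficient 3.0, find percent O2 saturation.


Y = pO2^n / (P50^n + pO2^n)
Y = 75^3.0 / (22^3.0 + 75^3.0)
Y = 97.54%

97.54%


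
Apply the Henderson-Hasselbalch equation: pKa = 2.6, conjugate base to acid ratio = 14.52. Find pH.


pH = pKa + log10([A-]/[HA])
pH = 2.6 + log10(14.52)
pH = 3.762

3.762


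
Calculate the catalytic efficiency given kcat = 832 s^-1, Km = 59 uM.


Catalytic efficiency = kcat / Km
= 832 / 59
= 14.1017 uM^-1*s^-1

14.1017 uM^-1*s^-1


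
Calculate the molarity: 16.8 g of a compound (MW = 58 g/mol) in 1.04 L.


C = (mass / MW) / volume
C = (16.8 / 58) / 1.04
C = 0.2785 M

0.2785 M


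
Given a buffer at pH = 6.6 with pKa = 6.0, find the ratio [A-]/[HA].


[A-]/[HA] = 10^(pH - pKa)
= 10^(6.6 - 6.0)
= 3.9811

3.9811


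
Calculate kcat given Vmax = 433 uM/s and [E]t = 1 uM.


kcat = Vmax / [E]t
kcat = 433 / 1
kcat = 433.0 s^-1

433.0 s^-1


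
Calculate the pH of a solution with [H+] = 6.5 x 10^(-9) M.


pH = -log10([H+])
pH = -log10(6.5 x 10^(-9))
pH = 8.1871

8.1871


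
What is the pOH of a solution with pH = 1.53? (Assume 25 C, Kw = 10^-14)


pOH = 14 - pH
pOH = 14 - 1.53
pOH = 12.47

12.47


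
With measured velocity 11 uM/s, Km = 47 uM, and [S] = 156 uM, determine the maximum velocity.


Vmax = v * (Km + [S]) / [S]
Vmax = 11 * (47 + 156) / 156
Vmax = 14.3141 uM/s

14.3141 uM/s


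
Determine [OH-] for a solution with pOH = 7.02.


[OH-] = 10^(-pOH)
[OH-] = 10^(-7.02)
[OH-] = 9.550e-08 M

9.550e-08 M


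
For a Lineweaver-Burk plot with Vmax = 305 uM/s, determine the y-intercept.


y-intercept = 1/Vmax
= 1/305
= 0.0033 s/uM

0.0033 s/uM


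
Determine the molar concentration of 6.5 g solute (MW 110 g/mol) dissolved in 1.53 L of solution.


C = (mass / MW) / volume
C = (6.5 / 110) / 1.53
C = 0.0386 M

0.0386 M


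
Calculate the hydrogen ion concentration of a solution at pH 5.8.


[H+] = 10^(-pH)
[H+] = 10^(-5.8)
[H+] = 1.585e-06 M

1.585e-06 M


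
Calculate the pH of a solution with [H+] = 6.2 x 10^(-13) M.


pH = -log10([H+])
pH = -log10(6.2 x 10^(-13))
pH = 12.2076

12.2076


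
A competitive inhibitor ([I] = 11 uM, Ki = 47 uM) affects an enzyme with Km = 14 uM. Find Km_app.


Km_app = Km * (1 + [I]/Ki)
Km_app = 14 * (1 + 11/47)
Km_app = 17.2766 uM

17.2766 uM


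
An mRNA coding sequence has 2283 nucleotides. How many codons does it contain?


codons = nucleotides / 3
codons = 2283 / 3 = 761

761


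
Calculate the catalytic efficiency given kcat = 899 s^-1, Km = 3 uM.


Catalytic efficiency = kcat / Km
= 899 / 3
= 299.6667 uM^-1*s^-1

299.6667 uM^-1*s^-1


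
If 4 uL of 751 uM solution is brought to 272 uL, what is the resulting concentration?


C2 = C1 * V1 / V2
C2 = 751 * 4 / 272
C2 = 11.0441 uM

11.0441 uM


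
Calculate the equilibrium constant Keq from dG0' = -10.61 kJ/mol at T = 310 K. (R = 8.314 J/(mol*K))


Keq = exp(-dG0 * 1000 / (R * T))
Keq = exp(-(-10.61) * 1000 / (8.314 * 310))
Keq = 61.3532

61.3532


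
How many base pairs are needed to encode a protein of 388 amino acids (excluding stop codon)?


Each amino acid = 1 codon = 3 bp
bp = 388 * 3 = 1164 bp

1164 bp


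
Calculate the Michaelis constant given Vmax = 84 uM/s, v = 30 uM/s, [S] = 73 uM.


Km = [S] * (Vmax - v) / v
Km = 73 * (84 - 30) / 30
Km = 131.4 uM

131.4 uM


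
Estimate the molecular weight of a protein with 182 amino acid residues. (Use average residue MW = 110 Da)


MW = n_residues * 110 Da
MW = 182 * 110
MW = 20020 Da

20020 Da


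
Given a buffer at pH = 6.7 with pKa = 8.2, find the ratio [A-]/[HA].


[A-]/[HA] = 10^(pH - pKa)
= 10^(6.7 - 8.2)
= 0.0316

0.0316


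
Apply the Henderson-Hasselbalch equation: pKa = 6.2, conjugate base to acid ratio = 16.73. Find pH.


pH = pKa + log10([A-]/[HA])
pH = 6.2 + log10(16.73)
pH = 7.4235

7.4235


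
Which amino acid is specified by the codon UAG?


Standard genetic code lookup.
Codon UAG -> Stop

Stop


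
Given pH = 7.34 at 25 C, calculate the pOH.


pOH = 14 - pH
pOH = 14 - 7.34
pOH = 6.66

6.66


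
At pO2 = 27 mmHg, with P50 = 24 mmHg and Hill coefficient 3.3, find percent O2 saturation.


Y = pO2^n / (P50^n + pO2^n)
Y = 27^3.3 / (24^3.3 + 27^3.3)
Y = 59.6%

59.6%


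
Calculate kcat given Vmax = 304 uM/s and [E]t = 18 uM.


kcat = Vmax / [E]t
kcat = 304 / 18
kcat = 16.8889 s^-1

16.8889 s^-1


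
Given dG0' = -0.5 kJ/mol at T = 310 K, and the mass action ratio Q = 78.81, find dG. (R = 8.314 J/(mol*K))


dG = dG0' + RT * ln(Q) / 1000
dG = -0.5 + 8.314 * 310 * ln(78.81) / 1000
dG = 10.7553 kJ/mol

10.7553 kJ/mol


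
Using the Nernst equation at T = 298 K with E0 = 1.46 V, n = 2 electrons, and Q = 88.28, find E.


E = E0 - (RT/nF) * ln(Q)
E = 1.46 - (8.314 * 298 / (2 * 96485)) * ln(88.28)
E = 1.4025 V

1.4025 V


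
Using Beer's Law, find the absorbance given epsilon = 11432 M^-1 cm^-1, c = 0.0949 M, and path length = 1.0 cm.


A = epsilon * c * l
A = 11432 * 0.0949 * 1.0
A = 1084.8968

1084.8968


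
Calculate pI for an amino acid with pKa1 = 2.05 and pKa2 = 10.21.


pI = (pKa1 + pKa2) / 2
pI = (2.05 + 10.21) / 2
pI = 6.13

6.13


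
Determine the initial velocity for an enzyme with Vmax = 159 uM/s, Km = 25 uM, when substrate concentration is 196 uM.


v = Vmax * [S] / (Km + [S])
v = 159 * 196 / (25 + 196)
v = 141.0136 uM/s

141.0136 uM/s


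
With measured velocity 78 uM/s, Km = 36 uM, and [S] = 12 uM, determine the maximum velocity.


Vmax = v * (Km + [S]) / [S]
Vmax = 78 * (36 + 12) / 12
Vmax = 312.0 uM/s

312.0 uM/s


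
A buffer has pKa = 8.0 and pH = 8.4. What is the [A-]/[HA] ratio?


[A-]/[HA] = 10^(pH - pKa)
= 10^(8.4 - 8.0)
= 2.5119

2.5119


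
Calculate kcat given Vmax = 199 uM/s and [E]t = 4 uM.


kcat = Vmax / [E]t
kcat = 199 / 4
kcat = 49.75 s^-1

49.75 s^-1


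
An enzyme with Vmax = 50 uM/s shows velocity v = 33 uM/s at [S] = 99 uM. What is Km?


Km = [S] * (Vmax - v) / v
Km = 99 * (50 - 33) / 33
Km = 51.0 uM

51.0 uM


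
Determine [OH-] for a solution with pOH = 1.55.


[OH-] = 10^(-pOH)
[OH-] = 10^(-1.55)
[OH-] = 0.0282 M

0.0282 M


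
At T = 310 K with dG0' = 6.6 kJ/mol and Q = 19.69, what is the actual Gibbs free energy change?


dG = dG0' + RT * ln(Q) / 1000
dG = 6.6 + 8.314 * 310 * ln(19.69) / 1000
dG = 14.2808 kJ/mol

14.2808 kJ/mol


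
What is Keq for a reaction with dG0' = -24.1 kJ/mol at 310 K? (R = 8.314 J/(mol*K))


Keq = exp(-dG0 * 1000 / (R * T))
Keq = exp(-(-24.1) * 1000 / (8.314 * 310))
Keq = 11507.174

11507.174


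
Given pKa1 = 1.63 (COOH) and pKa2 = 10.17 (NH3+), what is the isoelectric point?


pI = (pKa1 + pKa2) / 2
pI = (1.63 + 10.17) / 2
pI = 5.9

5.9


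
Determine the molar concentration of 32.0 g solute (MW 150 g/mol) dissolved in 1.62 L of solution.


C = (mass / MW) / volume
C = (32.0 / 150) / 1.62
C = 0.1317 M

0.1317 M


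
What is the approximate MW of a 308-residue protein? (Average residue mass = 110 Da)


MW = n_residues * 110 Da
MW = 308 * 110
MW = 33880 Da

33880 Da


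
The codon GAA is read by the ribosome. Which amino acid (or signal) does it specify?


Standard genetic code lookup.
Codon GAA -> Glu

Glu


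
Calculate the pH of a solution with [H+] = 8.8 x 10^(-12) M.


pH = -log10([H+])
pH = -log10(8.8 x 10^(-12))
pH = 11.0555

11.0555


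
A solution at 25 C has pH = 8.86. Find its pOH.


pOH = 14 - pH
pOH = 14 - 8.86
pOH = 5.14

5.14


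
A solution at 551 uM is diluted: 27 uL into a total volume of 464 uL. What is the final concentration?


C2 = C1 * V1 / V2
C2 = 551 * 27 / 464
C2 = 32.0625 uM

32.0625 uM


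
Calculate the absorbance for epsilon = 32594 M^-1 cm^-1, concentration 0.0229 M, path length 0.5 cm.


A = epsilon * c * l
A = 32594 * 0.0229 * 0.5
A = 373.2013

373.2013


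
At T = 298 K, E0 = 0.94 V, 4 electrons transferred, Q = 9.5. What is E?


E = E0 - (RT/nF) * ln(Q)
E = 0.94 - (8.314 * 298 / (4 * 96485)) * ln(9.5)
E = 0.9255 V

0.9255 V


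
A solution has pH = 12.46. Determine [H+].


[H+] = 10^(-pH)
[H+] = 10^(-12.46)
[H+] = 3.467e-13 M

3.467e-13 M


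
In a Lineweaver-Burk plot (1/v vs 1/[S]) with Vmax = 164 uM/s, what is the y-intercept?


y-intercept = 1/Vmax
= 1/164
= 0.0061 s/uM

0.0061 s/uM


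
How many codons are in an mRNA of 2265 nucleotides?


codons = nucleotides / 3
codons = 2265 / 3 = 755

755


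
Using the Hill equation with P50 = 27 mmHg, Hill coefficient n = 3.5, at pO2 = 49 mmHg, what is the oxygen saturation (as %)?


Y = pO2^n / (P50^n + pO2^n)
Y = 49^3.5 / (27^3.5 + 49^3.5)
Y = 88.95%

88.95%


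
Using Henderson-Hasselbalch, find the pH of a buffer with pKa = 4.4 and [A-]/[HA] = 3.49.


pH = pKa + log10([A-]/[HA])
pH = 4.4 + log10(3.49)
pH = 4.9428

4.9428


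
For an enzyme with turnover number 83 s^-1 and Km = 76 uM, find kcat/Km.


Catalytic efficiency = kcat / Km
= 83 / 76
= 1.0921 uM^-1*s^-1

1.0921 uM^-1*s^-1
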